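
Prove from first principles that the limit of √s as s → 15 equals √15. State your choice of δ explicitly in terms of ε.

δ = min(15, √15·ε)

Let ε > 0 be given. We want δ > 0 such that 0 < |s − 15| < δ implies |√s − √15| < ε.
Multiplying by the conjugate, |√s − √15| = |s − 15|/(√s + √15).
Restrict δ ≤ 15 so that |s − 15| < 15 forces s > 0, and then √s + √15 > √15.
Hence |√s − √15| < |s − 15|/√15, which is < ε once |s − 15| < √15·ε.
Take δ = min(15, √15·ε). If 0 < |s − 15| < δ then s > 0 and |√s − √15| < |s − 15|/√15 < ε.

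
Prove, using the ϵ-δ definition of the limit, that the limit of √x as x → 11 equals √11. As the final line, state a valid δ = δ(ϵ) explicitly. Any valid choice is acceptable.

Fix ϵ > 0. We want δ > 0 such that 0 < |x − 11| < δ implies |√x − √11| < ϵ.
Rationalise: √x − √11 = (x − 11)/(√x + √11), so |√x − √11| = |x − 11|/(√x + √11).
Restrict δ ≤ 11 so that |x − 11| < 11 forces x > 0, and then √x + √11 > √11.
Hence |√x − √11| < |x − 11|/√11, which is < ϵ once |x − 11| < √11·ϵ.
Take δ = min(11, √11·ϵ). If 0 < |x − 11| < δ then x > 0 and |√x − √11| < |x − 11|/√11 < ϵ.

δ = min(11, √11·ϵ)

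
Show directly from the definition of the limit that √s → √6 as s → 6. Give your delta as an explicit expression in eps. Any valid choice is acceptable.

Let eps > 0 be given. We want delta > 0 such that 0 < |s − 6| < delta implies |√s − √6| < eps.
Rationalise: √s − √6 = (s − 6)/(√s + √6), so |√s − √6| = |s − 6|/(√s + √6).
Restrict delta ≤ 6 so that |s − 6| < 6 forces s > 0, and then √s + √6 > √6.
Hence |√s − √6| < |s − 6|/√6, which is < eps once |s − 6| < √6·eps.
Take delta = min(6, √6·eps). If 0 < |s − 6| < delta then s > 0 and |√s − √6| < |s − 6|/√6 < eps.

delta = min(6, √6·eps)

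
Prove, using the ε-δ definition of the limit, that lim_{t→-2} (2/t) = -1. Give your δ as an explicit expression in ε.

Let ε > 0 be given. We seek δ > 0 such that 0 < |t + 2| < δ implies |2/t + 1| < ε.
|2/t + 1| = 2·|-2 − t|/(2·|t|) = 2|t + 2|/(2|t|).
Require δ ≤ 1 so that |t| > 2 − 1 = 1, hence 2|t| > 2.
Then |2/t + 1| < 2|t + 2|/2, which is < ε when |t + 2| < ε.
Take δ = min(1, ε). Then 0 < |t + 2| < δ gives both |t + 2| < 1 and |t + 2| < ε, so |2/t + 1| < ε.

δ = min(1, ε)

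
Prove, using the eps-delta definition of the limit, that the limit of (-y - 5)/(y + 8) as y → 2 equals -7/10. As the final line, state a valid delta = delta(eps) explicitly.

delta = min(5, (50/3)eps)

Let eps > 0 be given. We want delta > 0 with 0 < |y − 2| < delta ⇒ |(-y - 5)/(y + 8) + 7/10| < eps.
Combining over a common denominator, (-y - 5)/(y + 8) + 7/10 = [(-y - 5)·10 − (-7)·(y + 8)] / [10·(y + 8)] = -3(y − 2) / (10(y + 8)).
So |(-y - 5)/(y + 8) + 7/10| = 3|y − 2| / (10·|y + 8|).
Restrict delta ≤ 5. Then |y − 2| < 5 gives |y + 8| = |(y − 2) + 10| ≥ 10 − 5 = 5.
Hence |(-y - 5)/(y + 8) + 7/10| < 3|y − 2|/(10·5) = (3/50)|y − 2|, which is < eps once |y − 2| < (50/3)eps.
Take delta = min(5, (50/3)eps). Then 0 < |y − 2| < delta forces both bounds, so |(-y - 5)/(y + 8) + 7/10| < eps.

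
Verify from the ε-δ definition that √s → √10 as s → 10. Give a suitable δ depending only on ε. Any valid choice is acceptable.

δ = min(10, √10·ε)

Fix ε > 0. We want δ > 0 such that 0 < |s − 10| < δ implies |√s − √10| < ε.
Multiplying by the conjugate, |√s − √10| = |s − 10|/(√s + √10).
Restrict δ ≤ 10 so that |s − 10| < 10 forces s > 0, and then √s + √10 > √10.
Hence |√s − √10| < |s − 10|/√10, which is < ε once |s − 10| < √10·ε.
Take δ = min(10, √10·ε). If 0 < |s − 10| < δ then s > 0 and |√s − √10| < |s − 10|/√10 < ε.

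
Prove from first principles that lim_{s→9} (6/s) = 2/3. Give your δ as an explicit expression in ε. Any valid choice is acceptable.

δ = min(9/2, (27/4)ε)

Fix ε > 0. We seek δ > 0 such that 0 < |s − 9| < δ implies |6/s − (2/3)| < ε.
|6/s − (2/3)| = 6·|9 − s|/(9·|s|) = 6|s − 9|/(9|s|).
Restrict δ ≤ 9/2. Then |s − 9| < 9/2 gives |s| > 9/2, so 9|s| > 81/2.
Then |6/s − (2/3)| < 6|s − 9|/(81/2), which is < ε when |s − 9| < (27/4)ε.
Take δ = min(9/2, (27/4)ε). Then 0 < |s − 9| < δ gives both |s − 9| < 9/2 and |s − 9| < (27/4)ε, so |6/s − (2/3)| < ε.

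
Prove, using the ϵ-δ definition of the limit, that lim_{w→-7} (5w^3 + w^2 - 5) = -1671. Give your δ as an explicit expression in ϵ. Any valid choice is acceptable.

δ = min(1, ϵ/830)

Let ϵ > 0. We want δ > 0 such that 0 < |w + 7| < δ implies |(5w^3 + w^2 - 5) + 1671| < ϵ.
(5w^3 + w^2 - 5) + 1671 = 5w^3 + w^2 + 1666 = (w + 7)(5w^2 - 34w + 238).
So |(5w^3 + w^2 - 5) + 1671| = |w + 7|·|5w^2 - 34w + 238|.
Require δ ≤ 1. Then |w + 7| < 1 gives |w| < 8, and by the triangle inequality |5w^2 - 34w + 238| ≤ 5·8^2 + 34·8 + 238 = 830.
Hence |(5w^3 + w^2 - 5) + 1671| ≤ 830|w + 7| < ϵ provided |w + 7| < ϵ/830.
Take δ = min(1, ϵ/830). Then 0 < |w + 7| < δ gives both |w + 7| < 1 and |w + 7| < ϵ/830, so |(5w^3 + w^2 - 5) + 1671| < ϵ.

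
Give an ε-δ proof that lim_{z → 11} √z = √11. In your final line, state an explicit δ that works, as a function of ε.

δ = min(11, √11·ε)

Suppose ε > 0. We want δ > 0 such that 0 < |z − 11| < δ implies |√z − √11| < ε.
Multiplying by the conjugate, |√z − √11| = |z − 11|/(√z + √11).
Restrict δ ≤ 11 so that |z − 11| < 11 forces z > 0, and then √z + √11 > √11.
Hence |√z − √11| < |z − 11|/√11, which is < ε once |z − 11| < √11·ε.
Take δ = min(11, √11·ε). If 0 < |z − 11| < δ then z > 0 and |√z − √11| < |z − 11|/√11 < ε.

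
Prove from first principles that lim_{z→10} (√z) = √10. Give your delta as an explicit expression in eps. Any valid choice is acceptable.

Let eps > 0 be given. We want delta > 0 such that 0 < |z − 10| < delta implies |√z − √10| < eps.
Rationalise: √z − √10 = (z − 10)/(√z + √10), so |√z − √10| = |z − 10|/(√z + √10).
Restrict delta ≤ 10 so that |z − 10| < 10 forces z > 0, and then √z + √10 > √10.
Hence |√z − √10| < |z − 10|/√10, which is < eps once |z − 10| < √10·eps.
Take delta = min(10, √10·eps). If 0 < |z − 10| < delta then z > 0 and |√z − √10| < |z − 10|/√10 < eps.

delta = min(10, √10·eps)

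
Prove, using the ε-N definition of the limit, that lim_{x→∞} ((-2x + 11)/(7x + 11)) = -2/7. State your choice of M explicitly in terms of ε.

Suppose ε > 0. We seek M > 0 such that x > M implies |(-2x + 11)/(7x + 11) + 2/7| < ε.
(-2x + 11)/(7x + 11) + 2/7 = (7(-2x + 11) − (-2)(7x + 11)) / (7(7x + 11)) = 99/(7(7x + 11)).
For x > 0 we have 7x + 11 > 7x, so |(-2x + 11)/(7x + 11) + 2/7| = 99/(7(7x + 11)) < 99/(7·7x) = (99/49)/x.
Thus |(-2x + 11)/(7x + 11) + 2/7| < ε whenever x > (99/49)/ε.
Take M = (99/49)/ε. If x > M then |(-2x + 11)/(7x + 11) + 2/7| < (99/49)/x < ε.

M = (99/49)/ε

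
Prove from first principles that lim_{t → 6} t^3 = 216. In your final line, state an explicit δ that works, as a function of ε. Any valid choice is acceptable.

Fix ε > 0. We seek δ > 0 with 0 < |t − 6| < δ ⇒ |t^3 − 216| < ε.
Factor: t^3 − 216 = (t − 6)(t^2 + 6t + 36), so |t^3 − 216| = |t − 6|·|t^2 + 6t + 36|.
Impose δ ≤ 1 so that |t| < 7; then |t^2 + 6t + 36| ≤ 127.
Hence |t^3 − 216| ≤ 127|t − 6|, which is < ε once |t − 6| < ε/127.
Take δ = min(1, ε/127). If 0 < |t − 6| < δ then both bounds hold and |t^3 − 216| ≤ 127|t − 6| < 127·(ε/127) = ε.

δ = min(1, ε/127)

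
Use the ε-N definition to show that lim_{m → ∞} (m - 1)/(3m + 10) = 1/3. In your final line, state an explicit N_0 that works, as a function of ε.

Suppose ε > 0. For m ≥ 1, |(m - 1)/(3m + 10) − (1/3)| = |-13|/(3(3m + 10)) = 13/(3(3m + 10)).
Since 3m + 10 ≥ 3m for m ≥ 1, this is ≤ 13/(3·3m) = (13/9)/m.
So |(m - 1)/(3m + 10) − (1/3)| < ε whenever m > (13/9)/ε.
Take N_0 = (13/9)/ε. If m > N_0 then |(m - 1)/(3m + 10) − (1/3)| ≤ (13/9)/m < ε.

N_0 = (13/9)/ε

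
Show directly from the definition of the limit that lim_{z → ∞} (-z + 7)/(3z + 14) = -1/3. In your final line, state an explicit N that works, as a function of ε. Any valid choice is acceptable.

N = (35/9)/ε

Let ε > 0. We seek N > 0 such that z > N implies |(-z + 7)/(3z + 14) + 1/3| < ε.
(-z + 7)/(3z + 14) + 1/3 = (3(-z + 7) − (-1)(3z + 14)) / (3(3z + 14)) = 35/(3(3z + 14)).
For z > 0 we have 3z + 14 > 3z, so |(-z + 7)/(3z + 14) + 1/3| = 35/(3(3z + 14)) < 35/(3·3z) = (35/9)/z.
Thus |(-z + 7)/(3z + 14) + 1/3| < ε whenever z > (35/9)/ε.
Take N = (35/9)/ε. If z > N then |(-z + 7)/(3z + 14) + 1/3| < (35/9)/z < ε.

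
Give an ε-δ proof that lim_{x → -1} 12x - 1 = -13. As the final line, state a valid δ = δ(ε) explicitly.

δ = ε/12

Fix ε > 0. We need δ > 0 so that 0 < |x + 1| < δ implies |(12x - 1) + 13| < ε.
Since (12x - 1) + 13 = 12(x + 1), we have |(12x - 1) + 13| = 12|x + 1|.
Thus it suffices that |x + 1| < ε/12.
Take δ = ε/12. If 0 < |x + 1| < δ then |(12x - 1) + 13| = 12|x + 1| < 12·(ε/12) = ε.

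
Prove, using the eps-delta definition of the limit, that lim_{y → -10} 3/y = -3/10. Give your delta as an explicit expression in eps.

delta = min(5, (50/3)eps)

Let eps > 0 be given. We seek delta > 0 such that 0 < |y + 10| < delta implies |3/y + 3/10| < eps.
|3/y + 3/10| = 3·|-10 − y|/(10·|y|) = 3|y + 10|/(10|y|).
Require delta ≤ 5 so that |y| > 10 − 5 = 5, hence 10|y| > 50.
Then |3/y + 3/10| < 3|y + 10|/50, which is < eps when |y + 10| < (50/3)eps.
Take delta = min(5, (50/3)eps). Then 0 < |y + 10| < delta gives both |y + 10| < 5 and |y + 10| < (50/3)eps, so |3/y + 3/10| < eps.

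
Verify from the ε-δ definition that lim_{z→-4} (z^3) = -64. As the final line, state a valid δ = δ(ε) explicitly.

Fix ε > 0. We seek δ > 0 with 0 < |z + 4| < δ ⇒ |z^3 + 64| < ε.
Factor: z^3 + 64 = (z + 4)(z^2 - 4z + 16), so |z^3 + 64| = |z + 4|·|z^2 - 4z + 16|.
Impose δ ≤ 2 so that |z| < 6; then |z^2 - 4z + 16| ≤ 76.
Hence |z^3 + 64| ≤ 76|z + 4|, which is < ε once |z + 4| < ε/76.
Take δ = min(2, ε/76). If 0 < |z + 4| < δ then both bounds hold and |z^3 + 64| ≤ 76|z + 4| < 76·(ε/76) = ε.

δ = min(2, ε/76)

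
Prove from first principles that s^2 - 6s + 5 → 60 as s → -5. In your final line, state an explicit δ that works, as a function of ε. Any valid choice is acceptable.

δ = min(1, ε/17)

Let ε > 0 be given. We want δ > 0 such that 0 < |s + 5| < δ implies |(s^2 - 6s + 5) − 60| < ε.
(s^2 - 6s + 5) − 60 = s^2 - 6s - 55 = (s + 5)(s - 11).
So |(s^2 - 6s + 5) − 60| = |s + 5|·|s - 11|.
Assume first that |s + 5| < 1, so |s| < 6. Then |s - 11| ≤ 6 + 11 = 17.
Hence |(s^2 - 6s + 5) − 60| ≤ 17|s + 5| < ε provided |s + 5| < ε/17.
Choosing δ = min(1, ε/17) ensures both conditions, hence |(s^2 - 6s + 5) − 60| < ε.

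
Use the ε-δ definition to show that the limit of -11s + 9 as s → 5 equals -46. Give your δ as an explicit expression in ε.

δ = ε/11

Let ε > 0 be given. We need δ > 0 so that 0 < |s − 5| < δ implies |(-11s + 9) + 46| < ε.
Since (-11s + 9) + 46 = -11(s − 5), we have |(-11s + 9) + 46| = 11|s − 5|.
Thus it suffices that |s − 5| < ε/11.
Choosing δ = ε/11 gives |(-11s + 9) + 46| = 11|s − 5| < ε whenever |s − 5| < δ.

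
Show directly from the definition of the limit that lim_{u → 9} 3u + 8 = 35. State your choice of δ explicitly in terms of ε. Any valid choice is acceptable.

δ = ε/3

Let ε > 0 be given. We need δ > 0 so that 0 < |u − 9| < δ implies |(3u + 8) − 35| < ε.
Since (3u + 8) − 35 = 3(u − 9), we have |(3u + 8) − 35| = 3|u − 9|.
So 3|u − 9| < ε exactly when |u − 9| < ε/3.
Take δ = ε/3. If 0 < |u − 9| < δ then |(3u + 8) − 35| = 3|u − 9| < 3·(ε/3) = ε.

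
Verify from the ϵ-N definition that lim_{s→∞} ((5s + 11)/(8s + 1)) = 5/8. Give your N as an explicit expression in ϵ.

N = (83/64)/ϵ

Suppose ϵ > 0. We seek N > 0 such that s > N implies |(5s + 11)/(8s + 1) − (5/8)| < ϵ.
(5s + 11)/(8s + 1) − (5/8) = (8(5s + 11) − 5(8s + 1)) / (8(8s + 1)) = 83/(8(8s + 1)).
For s > 0 we have 8s + 1 > 8s, so |(5s + 11)/(8s + 1) − (5/8)| = 83/(8(8s + 1)) < 83/(8·8s) = (83/64)/s.
Thus |(5s + 11)/(8s + 1) − (5/8)| < ϵ whenever s > (83/64)/ϵ.
Take N = (83/64)/ϵ. If s > N then |(5s + 11)/(8s + 1) − (5/8)| < (83/64)/s < ϵ.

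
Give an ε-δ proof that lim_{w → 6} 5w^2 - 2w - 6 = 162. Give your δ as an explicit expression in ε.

δ = min(1, ε/63)

Let ε > 0. We want δ > 0 such that 0 < |w − 6| < δ implies |(5w^2 - 2w - 6) − 162| < ε.
(5w^2 - 2w - 6) − 162 = 5w^2 - 2w - 168 = (w − 6)(5w + 28).
So |(5w^2 - 2w - 6) − 162| = |w − 6|·|5w + 28|.
Assume first that |w − 6| < 1, so |w| < 7. Then |5w + 28| ≤ 5·7 + 28 = 63.
Hence |(5w^2 - 2w - 6) − 162| ≤ 63|w − 6| < ε provided |w − 6| < ε/63.
Choosing δ = min(1, ε/63) ensures both conditions, hence |(5w^2 - 2w - 6) − 162| < ε.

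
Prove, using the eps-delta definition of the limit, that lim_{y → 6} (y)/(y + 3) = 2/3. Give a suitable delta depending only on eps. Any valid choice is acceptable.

Fix eps > 0. We want delta > 0 with 0 < |y − 6| < delta ⇒ |(y)/(y + 3) − (2/3)| < eps.
Combining over a common denominator, (y)/(y + 3) − (2/3) = [(y)·9 − 6·(y + 3)] / [9·(y + 3)] = 3(y − 6) / (9(y + 3)).
So |(y)/(y + 3) − (2/3)| = 3|y − 6| / (9·|y + 3|).
Restrict delta ≤ 9/2. Then |y − 6| < 9/2 gives |y + 3| = |(y − 6) + 9| ≥ 9 − 9/2 = 9/2.
Hence |(y)/(y + 3) − (2/3)| < 3|y − 6|/(9·(9/2)) = (2/27)|y − 6|, which is < eps once |y − 6| < (27/2)eps.
Take delta = min(9/2, (27/2)eps). Then 0 < |y − 6| < delta forces both bounds, so |(y)/(y + 3) − (2/3)| < eps.

delta = min(9/2, (27/2)eps)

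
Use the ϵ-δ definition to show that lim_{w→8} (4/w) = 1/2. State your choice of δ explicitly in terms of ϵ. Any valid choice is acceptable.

δ = min(4, 8ϵ)

Fix ϵ > 0. We seek δ > 0 such that 0 < |w − 8| < δ implies |4/w − (1/2)| < ϵ.
|4/w − (1/2)| = 4·|8 − w|/(8·|w|) = 4|w − 8|/(8|w|).
Require δ ≤ 4 so that |w| > 8 − 4 = 4, hence 8|w| > 32.
Then |4/w − (1/2)| < 4|w − 8|/32, which is < ϵ when |w − 8| < 8ϵ.
Take δ = min(4, 8ϵ). Then 0 < |w − 8| < δ gives both |w − 8| < 4 and |w − 8| < 8ϵ, so |4/w − (1/2)| < ϵ.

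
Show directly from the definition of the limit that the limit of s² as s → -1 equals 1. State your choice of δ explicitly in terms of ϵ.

Let ϵ > 0 be given. We seek δ > 0 with 0 < |s + 1| < δ ⇒ |s² − 1| < ϵ.
Factor: s² − 1 = (s + 1)(s - 1), so |s² − 1| = |s + 1|·|s - 1|.
Restrict δ ≤ 2. Then |s + 1| < 2 gives |s| < 3, so by the triangle inequality |s - 1| ≤ 3 + 1 = 4.
Hence |s² − 1| ≤ 4|s + 1|, which is < ϵ once |s + 1| < ϵ/4.
Take δ = min(2, ϵ/4). If 0 < |s + 1| < δ then both bounds hold and |s² − 1| ≤ 4|s + 1| < 4·(ϵ/4) = ϵ.

δ = min(2, ϵ/4)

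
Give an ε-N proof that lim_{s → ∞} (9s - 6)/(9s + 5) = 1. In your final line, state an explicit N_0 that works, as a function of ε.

Let ε > 0 be given. We seek N_0 > 0 such that s > N_0 implies |(9s - 6)/(9s + 5) − 1| < ε.
(9s - 6)/(9s + 5) − 1 = (9(9s - 6) − 9(9s + 5)) / (9(9s + 5)) = -99/(9(9s + 5)).
For s > 0 we have 9s + 5 > 9s, so |(9s - 6)/(9s + 5) − 1| = 99/(9(9s + 5)) < 99/(9·9s) = (11/9)/s.
Thus |(9s - 6)/(9s + 5) − 1| < ε whenever s > (11/9)/ε.
Take N_0 = (11/9)/ε. If s > N_0 then |(9s - 6)/(9s + 5) − 1| < (11/9)/s < ε.

N_0 = (11/9)/ε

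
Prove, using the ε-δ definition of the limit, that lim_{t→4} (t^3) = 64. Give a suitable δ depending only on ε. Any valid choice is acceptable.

Suppose ε > 0. We seek δ > 0 with 0 < |t − 4| < δ ⇒ |t^3 − 64| < ε.
Factor: t^3 − 64 = (t − 4)(t^2 + 4t + 16), so |t^3 − 64| = |t − 4|·|t^2 + 4t + 16|.
Impose δ ≤ 1 so that |t| < 5; then |t^2 + 4t + 16| ≤ 61.
Hence |t^3 − 64| ≤ 61|t − 4|, which is < ε once |t − 4| < ε/61.
Take δ = min(1, ε/61). If 0 < |t − 4| < δ then both bounds hold and |t^3 − 64| ≤ 61|t − 4| < 61·(ε/61) = ε.

δ = min(1, ε/61)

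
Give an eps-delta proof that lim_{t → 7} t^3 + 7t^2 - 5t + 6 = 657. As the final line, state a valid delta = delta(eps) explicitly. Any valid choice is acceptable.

delta = min(2, eps/300)

Let eps > 0. We want delta > 0 such that 0 < |t − 7| < delta implies |(t^3 + 7t^2 - 5t + 6) − 657| < eps.
(t^3 + 7t^2 - 5t + 6) − 657 = t^3 + 7t^2 - 5t - 651 = (t − 7)(t^2 + 14t + 93).
So |(t^3 + 7t^2 - 5t + 6) − 657| = |t − 7|·|t^2 + 14t + 93|.
Assume first that |t − 7| < 2, so |t| < 9. Then |t^2 + 14t + 93| ≤ 9^2 + 14·9 + 93 = 300.
Hence |(t^3 + 7t^2 - 5t + 6) − 657| ≤ 300|t − 7| < eps provided |t − 7| < eps/300.
Choosing delta = min(2, eps/300) ensures both conditions, hence |(t^3 + 7t^2 - 5t + 6) − 657| < eps.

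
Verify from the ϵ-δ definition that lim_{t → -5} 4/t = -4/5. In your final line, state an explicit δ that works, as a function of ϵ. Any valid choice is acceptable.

δ = min(5/2, (25/8)ϵ)

Suppose ϵ > 0. We seek δ > 0 such that 0 < |t + 5| < δ implies |4/t + 4/5| < ϵ.
|4/t + 4/5| = 4·|-5 − t|/(5·|t|) = 4|t + 5|/(5|t|).
Require δ ≤ 5/2 so that |t| > 5 − 5/2 = 5/2, hence 5|t| > 25/2.
Then |4/t + 4/5| < 4|t + 5|/(25/2), which is < ϵ when |t + 5| < (25/8)ϵ.
Take δ = min(5/2, (25/8)ϵ). Then 0 < |t + 5| < δ gives both |t + 5| < 5/2 and |t + 5| < (25/8)ϵ, so |4/t + 4/5| < ϵ.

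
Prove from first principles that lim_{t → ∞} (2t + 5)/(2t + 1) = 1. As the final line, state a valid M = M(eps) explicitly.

M = 2/eps

Let eps > 0. We seek M > 0 such that t > M implies |(2t + 5)/(2t + 1) − 1| < eps.
(2t + 5)/(2t + 1) − 1 = (2(2t + 5) − 2(2t + 1)) / (2(2t + 1)) = 8/(2(2t + 1)).
For t > 0 we have 2t + 1 > 2t, so |(2t + 5)/(2t + 1) − 1| = 8/(2(2t + 1)) < 8/(2·2t) = 2/t.
Thus |(2t + 5)/(2t + 1) − 1| < eps whenever t > 2/eps.
Take M = 2/eps. If t > M then |(2t + 5)/(2t + 1) − 1| < 2/t < eps.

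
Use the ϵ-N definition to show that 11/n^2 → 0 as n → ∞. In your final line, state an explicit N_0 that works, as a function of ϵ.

N_0 = (11/ϵ)^{1/2}

Let ϵ > 0. For n ≥ 1, |11/n^2 − 0| = 11/n^2.
11/n^2 < ϵ ⇔ n^2 > 11/ϵ ⇔ n > (11/ϵ)^{1/2}.
Take N_0 = (11/ϵ)^{1/2}. Then n > N_0 implies 11/n^2 < ϵ.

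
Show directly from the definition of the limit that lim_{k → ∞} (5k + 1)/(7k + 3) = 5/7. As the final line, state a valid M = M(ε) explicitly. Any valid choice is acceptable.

M = (8/49)/ε

Suppose ε > 0. For k ≥ 1, |(5k + 1)/(7k + 3) − (5/7)| = |-8|/(7(7k + 3)) = 8/(7(7k + 3)).
Since 7k + 3 ≥ 7k for k ≥ 1, this is ≤ 8/(7·7k) = (8/49)/k.
So |(5k + 1)/(7k + 3) − (5/7)| < ε whenever k > (8/49)/ε.
Take M = (8/49)/ε. If k > M then |(5k + 1)/(7k + 3) − (5/7)| ≤ (8/49)/k < ε.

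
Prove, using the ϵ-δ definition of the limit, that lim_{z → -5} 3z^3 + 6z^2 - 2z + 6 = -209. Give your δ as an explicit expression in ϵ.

δ = min(1, ϵ/205)

Suppose ϵ > 0. We want δ > 0 such that 0 < |z + 5| < δ implies |(3z^3 + 6z^2 - 2z + 6) + 209| < ϵ.
(3z^3 + 6z^2 - 2z + 6) + 209 = 3z^3 + 6z^2 - 2z + 215 = (z + 5)(3z^2 - 9z + 43).
So |(3z^3 + 6z^2 - 2z + 6) + 209| = |z + 5|·|3z^2 - 9z + 43|.
Require δ ≤ 1. Then |z + 5| < 1 gives |z| < 6, and by the triangle inequality |3z^2 - 9z + 43| ≤ 3·6^2 + 9·6 + 43 = 205.
Hence |(3z^3 + 6z^2 - 2z + 6) + 209| ≤ 205|z + 5| < ϵ provided |z + 5| < ϵ/205.
Choosing δ = min(1, ϵ/205) ensures both conditions, hence |(3z^3 + 6z^2 - 2z + 6) + 209| < ϵ.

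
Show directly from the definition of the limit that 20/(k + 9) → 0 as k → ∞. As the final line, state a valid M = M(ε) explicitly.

Let ε > 0 be given. For k ≥ 1, |20/(k + 9) − 0| = 20/(k + 9) ≤ 20/k.
We need 20/k < ε, i.e. k > 20/ε.
Take M = 20/ε. If k > M then |20/(k + 9)| ≤ 20/k < ε.

M = 20/ε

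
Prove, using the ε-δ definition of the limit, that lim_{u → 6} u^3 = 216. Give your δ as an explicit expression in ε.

Fix ε > 0. We seek δ > 0 with 0 < |u − 6| < δ ⇒ |u^3 − 216| < ε.
Factor: u^3 − 216 = (u − 6)(u^2 + 6u + 36), so |u^3 − 216| = |u − 6|·|u^2 + 6u + 36|.
Impose δ ≤ 1 so that |u| < 7; then |u^2 + 6u + 36| ≤ 127.
Hence |u^3 − 216| ≤ 127|u − 6|, which is < ε once |u − 6| < ε/127.
Take δ = min(1, ε/127). If 0 < |u − 6| < δ then both bounds hold and |u^3 − 216| ≤ 127|u − 6| < 127·(ε/127) = ε.

δ = min(1, ε/127)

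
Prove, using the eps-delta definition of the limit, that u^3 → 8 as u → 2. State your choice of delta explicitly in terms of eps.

Let eps > 0. We seek delta > 0 with 0 < |u − 2| < delta ⇒ |u^3 − 8| < eps.
Factor: u^3 − 8 = (u − 2)(u^2 + 2u + 4), so |u^3 − 8| = |u − 2|·|u^2 + 2u + 4|.
Impose delta ≤ 1 so that |u| < 3; then |u^2 + 2u + 4| ≤ 19.
Hence |u^3 − 8| ≤ 19|u − 2|, which is < eps once |u − 2| < eps/19.
Take delta = min(1, eps/19). If 0 < |u − 2| < delta then both bounds hold and |u^3 − 8| ≤ 19|u − 2| < 19·(eps/19) = eps.

delta = min(1, eps/19)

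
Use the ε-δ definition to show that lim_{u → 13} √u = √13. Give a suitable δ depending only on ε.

δ = min(13, √13·ε)

Suppose ε > 0. We want δ > 0 such that 0 < |u − 13| < δ implies |√u − √13| < ε.
Rationalise: √u − √13 = (u − 13)/(√u + √13), so |√u − √13| = |u − 13|/(√u + √13).
Restrict δ ≤ 13 so that |u − 13| < 13 forces u > 0, and then √u + √13 > √13.
Hence |√u − √13| < |u − 13|/√13, which is < ε once |u − 13| < √13·ε.
Take δ = min(13, √13·ε). If 0 < |u − 13| < δ then u > 0 and |√u − √13| < |u − 13|/√13 < ε.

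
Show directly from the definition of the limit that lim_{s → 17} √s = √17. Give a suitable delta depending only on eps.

Let eps > 0 be given. We want delta > 0 such that 0 < |s − 17| < delta implies |√s − √17| < eps.
Rationalise: √s − √17 = (s − 17)/(√s + √17), so |√s − √17| = |s − 17|/(√s + √17).
Restrict delta ≤ 17 so that |s − 17| < 17 forces s > 0, and then √s + √17 > √17.
Hence |√s − √17| < |s − 17|/√17, which is < eps once |s − 17| < √17·eps.
Take delta = min(17, √17·eps). If 0 < |s − 17| < delta then s > 0 and |√s − √17| < |s − 17|/√17 < eps.

delta = min(17, √17·eps)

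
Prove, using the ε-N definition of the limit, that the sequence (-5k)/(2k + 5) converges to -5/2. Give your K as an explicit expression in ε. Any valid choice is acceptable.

Let ε > 0 be given. For k ≥ 1, |(-5k)/(2k + 5) + 5/2| = |25|/(2(2k + 5)) = 25/(2(2k + 5)).
Since 2k + 5 ≥ 2k for k ≥ 1, this is ≤ 25/(2·2k) = (25/4)/k.
So |(-5k)/(2k + 5) + 5/2| < ε whenever k > (25/4)/ε.
Take K = (25/4)/ε. If k > K then |(-5k)/(2k + 5) + 5/2| ≤ (25/4)/k < ε.

K = (25/4)/ε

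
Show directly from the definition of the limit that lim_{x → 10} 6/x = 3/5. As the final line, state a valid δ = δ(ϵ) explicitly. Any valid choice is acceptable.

δ = min(5, (25/3)ϵ)

Suppose ϵ > 0. We seek δ > 0 such that 0 < |x − 10| < δ implies |6/x − (3/5)| < ϵ.
|6/x − (3/5)| = 6·|10 − x|/(10·|x|) = 6|x − 10|/(10|x|).
Restrict δ ≤ 5. Then |x − 10| < 5 gives |x| > 5, so 10|x| > 50.
Then |6/x − (3/5)| < 6|x − 10|/50, which is < ϵ when |x − 10| < (25/3)ϵ.
Take δ = min(5, (25/3)ϵ). Then 0 < |x − 10| < δ gives both |x − 10| < 5 and |x − 10| < (25/3)ϵ, so |6/x − (3/5)| < ϵ.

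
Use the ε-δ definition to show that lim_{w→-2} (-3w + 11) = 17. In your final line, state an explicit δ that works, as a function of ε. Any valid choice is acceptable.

δ = ε/3

Suppose ε > 0. We need δ > 0 so that 0 < |w + 2| < δ implies |(-3w + 11) − 17| < ε.
|(-3w + 11) − 17| = |-3w - 6| = 3|w + 2|.
Thus it suffices that |w + 2| < ε/3.
Choosing δ = ε/3 gives |(-3w + 11) − 17| = 3|w + 2| < ε whenever |w + 2| < δ.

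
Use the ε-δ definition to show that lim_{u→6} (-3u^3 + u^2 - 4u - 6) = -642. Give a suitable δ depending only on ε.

Let ε > 0 be given. We want δ > 0 such that 0 < |u − 6| < δ implies |(-3u^3 + u^2 - 4u - 6) + 642| < ε.
(-3u^3 + u^2 - 4u - 6) + 642 = -3u^3 + u^2 - 4u + 636 = (u − 6)(-3u^2 - 17u - 106).
So |(-3u^3 + u^2 - 4u - 6) + 642| = |u − 6|·|-3u^2 - 17u - 106|.
Require δ ≤ 1. Then |u − 6| < 1 gives |u| < 7, and by the triangle inequality |-3u^2 - 17u - 106| ≤ 3·7^2 + 17·7 + 106 = 372.
Hence |(-3u^3 + u^2 - 4u - 6) + 642| ≤ 372|u − 6| < ε provided |u − 6| < ε/372.
Take δ = min(1, ε/372). Then 0 < |u − 6| < δ gives both |u − 6| < 1 and |u − 6| < ε/372, so |(-3u^3 + u^2 - 4u - 6) + 642| < ε.

δ = min(1, ε/372)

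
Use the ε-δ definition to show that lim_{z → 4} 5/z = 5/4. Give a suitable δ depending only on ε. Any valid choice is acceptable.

Suppose ε > 0. We seek δ > 0 such that 0 < |z − 4| < δ implies |5/z − (5/4)| < ε.
|5/z − (5/4)| = 5·|4 − z|/(4·|z|) = 5|z − 4|/(4|z|).
Restrict δ ≤ 2. Then |z − 4| < 2 gives |z| > 2, so 4|z| > 8.
Then |5/z − (5/4)| < 5|z − 4|/8, which is < ε when |z − 4| < (8/5)ε.
Take δ = min(2, (8/5)ε). Then 0 < |z − 4| < δ gives both |z − 4| < 2 and |z − 4| < (8/5)ε, so |5/z − (5/4)| < ε.

δ = min(2, (8/5)ε)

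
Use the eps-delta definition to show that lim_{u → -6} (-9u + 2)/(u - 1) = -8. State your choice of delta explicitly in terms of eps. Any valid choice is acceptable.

delta = min(7/2, (7/2)eps)

Let eps > 0 be given. We want delta > 0 with 0 < |u + 6| < delta ⇒ |(-9u + 2)/(u - 1) + 8| < eps.
Combining over a common denominator, (-9u + 2)/(u - 1) + 8 = [(-9u + 2)·(-7) − 56·(u - 1)] / [(-7)·(u - 1)] = 7(u + 6) / ((-7)(u - 1)).
So |(-9u + 2)/(u - 1) + 8| = 7|u + 6| / (7·|u − 1|).
Restrict delta ≤ 7/2. Then |u + 6| < 7/2 gives |u − 1| = |(u + 6) + (-7)| ≥ 7 − 7/2 = 7/2.
Hence |(-9u + 2)/(u - 1) + 8| < 7|u + 6|/(7·(7/2)) = (2/7)|u + 6|, which is < eps once |u + 6| < (7/2)eps.
Take delta = min(7/2, (7/2)eps). Then 0 < |u + 6| < delta forces both bounds, so |(-9u + 2)/(u - 1) + 8| < eps.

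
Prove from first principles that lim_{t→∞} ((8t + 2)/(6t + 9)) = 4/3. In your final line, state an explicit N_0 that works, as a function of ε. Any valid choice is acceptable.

Let ε > 0 be given. We seek N_0 > 0 such that t > N_0 implies |(8t + 2)/(6t + 9) − (4/3)| < ε.
(8t + 2)/(6t + 9) − (4/3) = (6(8t + 2) − 8(6t + 9)) / (6(6t + 9)) = -60/(6(6t + 9)).
For t > 0 we have 6t + 9 > 6t, so |(8t + 2)/(6t + 9) − (4/3)| = 60/(6(6t + 9)) < 60/(6·6t) = (5/3)/t.
Thus |(8t + 2)/(6t + 9) − (4/3)| < ε whenever t > (5/3)/ε.
Take N_0 = (5/3)/ε. If t > N_0 then |(8t + 2)/(6t + 9) − (4/3)| < (5/3)/t < ε.

N_0 = (5/3)/ε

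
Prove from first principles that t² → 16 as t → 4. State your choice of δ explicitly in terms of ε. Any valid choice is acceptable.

Suppose ε > 0. We seek δ > 0 with 0 < |t − 4| < δ ⇒ |t² − 16| < ε.
Factor: t² − 16 = (t − 4)(t + 4), so |t² − 16| = |t − 4|·|t + 4|.
Impose δ ≤ 1 so that |t| < 5; then |t + 4| ≤ 9.
Hence |t² − 16| ≤ 9|t − 4|, which is < ε once |t − 4| < ε/9.
Take δ = min(1, ε/9). If 0 < |t − 4| < δ then both bounds hold and |t² − 16| ≤ 9|t − 4| < 9·(ε/9) = ε.

δ = min(1, ε/9)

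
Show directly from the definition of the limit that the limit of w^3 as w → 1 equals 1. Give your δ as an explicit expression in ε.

Let ε > 0 be given. We seek δ > 0 with 0 < |w − 1| < δ ⇒ |w^3 − 1| < ε.
Factor: w^3 − 1 = (w − 1)(w^2 + w + 1), so |w^3 − 1| = |w − 1|·|w^2 + w + 1|.
Impose δ ≤ 2 so that |w| < 3; then |w^2 + w + 1| ≤ 13.
Hence |w^3 − 1| ≤ 13|w − 1|, which is < ε once |w − 1| < ε/13.
Take δ = min(2, ε/13). If 0 < |w − 1| < δ then both bounds hold and |w^3 − 1| ≤ 13|w − 1| < 13·(ε/13) = ε.

δ = min(2, ε/13)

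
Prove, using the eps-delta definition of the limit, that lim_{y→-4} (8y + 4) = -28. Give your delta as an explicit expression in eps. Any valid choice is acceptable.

Let eps > 0 be given. We need delta > 0 so that 0 < |y + 4| < delta implies |(8y + 4) + 28| < eps.
Since (8y + 4) + 28 = 8(y + 4), we have |(8y + 4) + 28| = 8|y + 4|.
So 8|y + 4| < eps exactly when |y + 4| < eps/8.
Take delta = eps/8. If 0 < |y + 4| < delta then |(8y + 4) + 28| = 8|y + 4| < 8·(eps/8) = eps.

delta = eps/8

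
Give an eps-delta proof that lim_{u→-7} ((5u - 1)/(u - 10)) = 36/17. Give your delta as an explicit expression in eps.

delta = min(17/2, (289/98)eps)

Fix eps > 0. We want delta > 0 with 0 < |u + 7| < delta ⇒ |(5u - 1)/(u - 10) − (36/17)| < eps.
Combining over a common denominator, (5u - 1)/(u - 10) − (36/17) = [(5u - 1)·(-17) − (-36)·(u - 10)] / [(-17)·(u - 10)] = -49(u + 7) / ((-17)(u - 10)).
So |(5u - 1)/(u - 10) − (36/17)| = 49|u + 7| / (17·|u − 10|).
Restrict delta ≤ 17/2. Then |u + 7| < 17/2 gives |u − 10| = |(u + 7) + (-17)| ≥ 17 − 17/2 = 17/2.
Hence |(5u - 1)/(u - 10) − (36/17)| < 49|u + 7|/(17·(17/2)) = (98/289)|u + 7|, which is < eps once |u + 7| < (289/98)eps.
Take delta = min(17/2, (289/98)eps). Then 0 < |u + 7| < delta forces both bounds, so |(5u - 1)/(u - 10) − (36/17)| < eps.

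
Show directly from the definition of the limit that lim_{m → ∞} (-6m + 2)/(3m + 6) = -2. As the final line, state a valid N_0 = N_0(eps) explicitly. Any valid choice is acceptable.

N_0 = (14/3)/eps

Let eps > 0 be given. For m ≥ 1, |(-6m + 2)/(3m + 6) + 2| = |42|/(3(3m + 6)) = 42/(3(3m + 6)).
Since 3m + 6 ≥ 3m for m ≥ 1, this is ≤ 42/(3·3m) = (14/3)/m.
So |(-6m + 2)/(3m + 6) + 2| < eps whenever m > (14/3)/eps.
Take N_0 = (14/3)/eps. If m > N_0 then |(-6m + 2)/(3m + 6) + 2| ≤ (14/3)/m < eps.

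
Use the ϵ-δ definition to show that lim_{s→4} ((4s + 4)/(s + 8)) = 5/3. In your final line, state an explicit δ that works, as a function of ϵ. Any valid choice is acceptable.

δ = min(6, (18/7)ϵ)

Fix ϵ > 0. We want δ > 0 with 0 < |s − 4| < δ ⇒ |(4s + 4)/(s + 8) − (5/3)| < ϵ.
Combining over a common denominator, (4s + 4)/(s + 8) − (5/3) = [(4s + 4)·12 − 20·(s + 8)] / [12·(s + 8)] = 28(s − 4) / (12(s + 8)).
So |(4s + 4)/(s + 8) − (5/3)| = 28|s − 4| / (12·|s + 8|).
Require δ ≤ 6, so |s + 8| ≥ |12| − |s − 4| > 12 − 6 = 6.
Hence |(4s + 4)/(s + 8) − (5/3)| < 28|s − 4|/(12·6) = (7/18)|s − 4|, which is < ϵ once |s − 4| < (18/7)ϵ.
Take δ = min(6, (18/7)ϵ). Then 0 < |s − 4| < δ forces both bounds, so |(4s + 4)/(s + 8) − (5/3)| < ϵ.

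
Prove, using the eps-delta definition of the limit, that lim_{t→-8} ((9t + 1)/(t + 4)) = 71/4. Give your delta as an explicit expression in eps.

delta = min(2, (8/35)eps)

Let eps > 0. We want delta > 0 with 0 < |t + 8| < delta ⇒ |(9t + 1)/(t + 4) − (71/4)| < eps.
Combining over a common denominator, (9t + 1)/(t + 4) − (71/4) = [(9t + 1)·(-4) − (-71)·(t + 4)] / [(-4)·(t + 4)] = 35(t + 8) / ((-4)(t + 4)).
So |(9t + 1)/(t + 4) − (71/4)| = 35|t + 8| / (4·|t + 4|).
Require delta ≤ 2, so |t + 4| ≥ |-4| − |t + 8| > 4 − 2 = 2.
Hence |(9t + 1)/(t + 4) − (71/4)| < 35|t + 8|/(4·2) = (35/8)|t + 8|, which is < eps once |t + 8| < (8/35)eps.
Take delta = min(2, (8/35)eps). Then 0 < |t + 8| < delta forces both bounds, so |(9t + 1)/(t + 4) − (71/4)| < eps.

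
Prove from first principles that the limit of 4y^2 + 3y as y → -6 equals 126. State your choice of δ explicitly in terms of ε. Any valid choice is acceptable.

δ = min(1, ε/49)

Let ε > 0 be given. We want δ > 0 such that 0 < |y + 6| < δ implies |(4y^2 + 3y) − 126| < ε.
(4y^2 + 3y) − 126 = 4y^2 + 3y - 126 = (y + 6)(4y - 21).
So |(4y^2 + 3y) − 126| = |y + 6|·|4y - 21|.
Assume first that |y + 6| < 1, so |y| < 7. Then |4y - 21| ≤ 4·7 + 21 = 49.
Hence |(4y^2 + 3y) − 126| ≤ 49|y + 6| < ε provided |y + 6| < ε/49.
Take δ = min(1, ε/49). Then 0 < |y + 6| < δ gives both |y + 6| < 1 and |y + 6| < ε/49, so |(4y^2 + 3y) − 126| < ε.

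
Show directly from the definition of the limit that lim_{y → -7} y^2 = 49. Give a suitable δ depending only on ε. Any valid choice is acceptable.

Let ε > 0 be given. We seek δ > 0 with 0 < |y + 7| < δ ⇒ |y^2 − 49| < ε.
Factor: y^2 − 49 = (y + 7)(y - 7), so |y^2 − 49| = |y + 7|·|y - 7|.
Restrict δ ≤ 2. Then |y + 7| < 2 gives |y| < 9, so by the triangle inequality |y - 7| ≤ 9 + 7 = 16.
Hence |y^2 − 49| ≤ 16|y + 7|, which is < ε once |y + 7| < ε/16.
Take δ = min(2, ε/16). If 0 < |y + 7| < δ then both bounds hold and |y^2 − 49| ≤ 16|y + 7| < 16·(ε/16) = ε.

δ = min(2, ε/16)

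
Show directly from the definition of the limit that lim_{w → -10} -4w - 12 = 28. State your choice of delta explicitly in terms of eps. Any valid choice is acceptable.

delta = eps/4

Suppose eps > 0. We need delta > 0 so that 0 < |w + 10| < delta implies |(-4w - 12) − 28| < eps.
Since (-4w - 12) − 28 = -4(w + 10), we have |(-4w - 12) − 28| = 4|w + 10|.
So 4|w + 10| < eps exactly when |w + 10| < eps/4.
Choosing delta = eps/4 gives |(-4w - 12) − 28| = 4|w + 10| < eps whenever |w + 10| < delta.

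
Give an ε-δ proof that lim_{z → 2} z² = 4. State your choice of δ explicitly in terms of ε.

δ = min(2, ε/6)

Suppose ε > 0. We seek δ > 0 with 0 < |z − 2| < δ ⇒ |z² − 4| < ε.
Factor: z² − 4 = (z − 2)(z + 2), so |z² − 4| = |z − 2|·|z + 2|.
Impose δ ≤ 2 so that |z| < 4; then |z + 2| ≤ 6.
Hence |z² − 4| ≤ 6|z − 2|, which is < ε once |z − 2| < ε/6.
Take δ = min(2, ε/6). If 0 < |z − 2| < δ then both bounds hold and |z² − 4| ≤ 6|z − 2| < 6·(ε/6) = ε.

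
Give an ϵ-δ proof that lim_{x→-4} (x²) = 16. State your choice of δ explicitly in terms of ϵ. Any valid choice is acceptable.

Let ϵ > 0 be given. We seek δ > 0 with 0 < |x + 4| < δ ⇒ |x² − 16| < ϵ.
Factor: x² − 16 = (x + 4)(x - 4), so |x² − 16| = |x + 4|·|x - 4|.
Restrict δ ≤ 1. Then |x + 4| < 1 gives |x| < 5, so by the triangle inequality |x - 4| ≤ 5 + 4 = 9.
Hence |x² − 16| ≤ 9|x + 4|, which is < ϵ once |x + 4| < ϵ/9.
Take δ = min(1, ϵ/9). If 0 < |x + 4| < δ then both bounds hold and |x² − 16| ≤ 9|x + 4| < 9·(ϵ/9) = ϵ.

δ = min(1, ϵ/9)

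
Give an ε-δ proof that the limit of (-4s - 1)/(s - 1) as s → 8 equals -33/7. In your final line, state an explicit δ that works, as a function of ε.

Let ε > 0 be given. We want δ > 0 with 0 < |s − 8| < δ ⇒ |(-4s - 1)/(s - 1) + 33/7| < ε.
Combining over a common denominator, (-4s - 1)/(s - 1) + 33/7 = [(-4s - 1)·7 − (-33)·(s - 1)] / [7·(s - 1)] = 5(s − 8) / (7(s - 1)).
So |(-4s - 1)/(s - 1) + 33/7| = 5|s − 8| / (7·|s − 1|).
Require δ ≤ 7/2, so |s − 1| ≥ |7| − |s − 8| > 7 − 7/2 = 7/2.
Hence |(-4s - 1)/(s - 1) + 33/7| < 5|s − 8|/(7·(7/2)) = (10/49)|s − 8|, which is < ε once |s − 8| < (49/10)ε.
Take δ = min(7/2, (49/10)ε). Then 0 < |s − 8| < δ forces both bounds, so |(-4s - 1)/(s - 1) + 33/7| < ε.

δ = min(7/2, (49/10)ε)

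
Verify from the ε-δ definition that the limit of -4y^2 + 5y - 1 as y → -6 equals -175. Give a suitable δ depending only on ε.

δ = min(1, ε/57)

Fix ε > 0. We want δ > 0 such that 0 < |y + 6| < δ implies |(-4y^2 + 5y - 1) + 175| < ε.
(-4y^2 + 5y - 1) + 175 = -4y^2 + 5y + 174 = (y + 6)(-4y + 29).
So |(-4y^2 + 5y - 1) + 175| = |y + 6|·|-4y + 29|.
Require δ ≤ 1. Then |y + 6| < 1 gives |y| < 7, and by the triangle inequality |-4y + 29| ≤ 4·7 + 29 = 57.
Hence |(-4y^2 + 5y - 1) + 175| ≤ 57|y + 6| < ε provided |y + 6| < ε/57.
Take δ = min(1, ε/57). Then 0 < |y + 6| < δ gives both |y + 6| < 1 and |y + 6| < ε/57, so |(-4y^2 + 5y - 1) + 175| < ε.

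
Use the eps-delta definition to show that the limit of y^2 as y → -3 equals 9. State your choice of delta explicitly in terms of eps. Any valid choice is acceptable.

delta = min(1, eps/7)

Let eps > 0. We seek delta > 0 with 0 < |y + 3| < delta ⇒ |y^2 − 9| < eps.
Factor: y^2 − 9 = (y + 3)(y - 3), so |y^2 − 9| = |y + 3|·|y - 3|.
Impose delta ≤ 1 so that |y| < 4; then |y - 3| ≤ 7.
Hence |y^2 − 9| ≤ 7|y + 3|, which is < eps once |y + 3| < eps/7.
Take delta = min(1, eps/7). If 0 < |y + 3| < delta then both bounds hold and |y^2 − 9| ≤ 7|y + 3| < 7·(eps/7) = eps.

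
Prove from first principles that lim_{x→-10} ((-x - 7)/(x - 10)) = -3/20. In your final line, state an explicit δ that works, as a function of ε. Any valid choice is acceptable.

Let ε > 0. We want δ > 0 with 0 < |x + 10| < δ ⇒ |(-x - 7)/(x - 10) + 3/20| < ε.
Combining over a common denominator, (-x - 7)/(x - 10) + 3/20 = [(-x - 7)·(-20) − 3·(x - 10)] / [(-20)·(x - 10)] = 17(x + 10) / ((-20)(x - 10)).
So |(-x - 7)/(x - 10) + 3/20| = 17|x + 10| / (20·|x − 10|).
Require δ ≤ 10, so |x − 10| ≥ |-20| − |x + 10| > 20 − 10 = 10.
Hence |(-x - 7)/(x - 10) + 3/20| < 17|x + 10|/(20·10) = (17/200)|x + 10|, which is < ε once |x + 10| < (200/17)ε.
Take δ = min(10, (200/17)ε). Then 0 < |x + 10| < δ forces both bounds, so |(-x - 7)/(x - 10) + 3/20| < ε.

δ = min(10, (200/17)ε)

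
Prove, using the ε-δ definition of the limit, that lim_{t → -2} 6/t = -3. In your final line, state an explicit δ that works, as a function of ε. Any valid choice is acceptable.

δ = min(1, (1/3)ε)

Let ε > 0. We seek δ > 0 such that 0 < |t + 2| < δ implies |6/t + 3| < ε.
|6/t + 3| = 6·|-2 − t|/(2·|t|) = 6|t + 2|/(2|t|).
Restrict δ ≤ 1. Then |t + 2| < 1 gives |t| > 1, so 2|t| > 2.
Then |6/t + 3| < 6|t + 2|/2, which is < ε when |t + 2| < (1/3)ε.
Take δ = min(1, (1/3)ε). Then 0 < |t + 2| < δ gives both |t + 2| < 1 and |t + 2| < (1/3)ε, so |6/t + 3| < ε.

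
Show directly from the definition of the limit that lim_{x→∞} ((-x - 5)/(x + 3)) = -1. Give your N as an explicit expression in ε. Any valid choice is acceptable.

Fix ε > 0. We seek N > 0 such that x > N implies |(-x - 5)/(x + 3) + 1| < ε.
(-x - 5)/(x + 3) + 1 = ((-x - 5) − (-1)(x + 3)) / ((x + 3)) = -2/((x + 3)).
For x > 0 we have x + 3 > x, so |(-x - 5)/(x + 3) + 1| = 2/((x + 3)) < 2/(x) = 2/x.
Thus |(-x - 5)/(x + 3) + 1| < ε whenever x > 2/ε.
Take N = 2/ε. If x > N then |(-x - 5)/(x + 3) + 1| < 2/x < ε.

N = 2/ε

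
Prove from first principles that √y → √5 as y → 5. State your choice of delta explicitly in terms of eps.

Let eps > 0. We want delta > 0 such that 0 < |y − 5| < delta implies |√y − √5| < eps.
Multiplying by the conjugate, |√y − √5| = |y − 5|/(√y + √5).
Restrict delta ≤ 5 so that |y − 5| < 5 forces y > 0, and then √y + √5 > √5.
Hence |√y − √5| < |y − 5|/√5, which is < eps once |y − 5| < √5·eps.
Take delta = min(5, √5·eps). If 0 < |y − 5| < delta then y > 0 and |√y − √5| < |y − 5|/√5 < eps.

delta = min(5, √5·eps)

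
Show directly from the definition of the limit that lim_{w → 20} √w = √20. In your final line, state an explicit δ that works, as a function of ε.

δ = min(20, √20·ε)

Suppose ε > 0. We want δ > 0 such that 0 < |w − 20| < δ implies |√w − √20| < ε.
Rationalise: √w − √20 = (w − 20)/(√w + √20), so |√w − √20| = |w − 20|/(√w + √20).
Restrict δ ≤ 20 so that |w − 20| < 20 forces w > 0, and then √w + √20 > √20.
Hence |√w − √20| < |w − 20|/√20, which is < ε once |w − 20| < √20·ε.
Take δ = min(20, √20·ε). If 0 < |w − 20| < δ then w > 0 and |√w − √20| < |w − 20|/√20 < ε.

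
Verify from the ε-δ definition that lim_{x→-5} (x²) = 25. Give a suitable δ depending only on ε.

δ = min(1, ε/11)

Let ε > 0 be given. We seek δ > 0 with 0 < |x + 5| < δ ⇒ |x² − 25| < ε.
Factor: x² − 25 = (x + 5)(x - 5), so |x² − 25| = |x + 5|·|x - 5|.
Impose δ ≤ 1 so that |x| < 6; then |x - 5| ≤ 11.
Hence |x² − 25| ≤ 11|x + 5|, which is < ε once |x + 5| < ε/11.
Take δ = min(1, ε/11). If 0 < |x + 5| < δ then both bounds hold and |x² − 25| ≤ 11|x + 5| < 11·(ε/11) = ε.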